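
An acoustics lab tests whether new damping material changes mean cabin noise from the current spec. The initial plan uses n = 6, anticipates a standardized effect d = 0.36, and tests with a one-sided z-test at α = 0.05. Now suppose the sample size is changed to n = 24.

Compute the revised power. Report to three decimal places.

With n = 24: δ = d·√n = 0.36 × √24 = 1.7636. Critical value z_{0.05} = 1.645.
Revised power = Φ(δ − 1.645) = Φ(0.119) = 0.5473.

Power ≈ 0.547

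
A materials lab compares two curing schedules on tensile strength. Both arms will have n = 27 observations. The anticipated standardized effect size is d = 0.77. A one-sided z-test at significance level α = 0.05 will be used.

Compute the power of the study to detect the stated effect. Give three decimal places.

Power ≈ 0.882

Noncentrality parameter: δ = d·√(n/2) = 0.77 × √(27/2) = 2.8292
One-sided α = 0.05 → critical value z_{0.05} = 1.645.
Power = P(Z > 1.645 − δ) = Φ(1.184) = 0.8819.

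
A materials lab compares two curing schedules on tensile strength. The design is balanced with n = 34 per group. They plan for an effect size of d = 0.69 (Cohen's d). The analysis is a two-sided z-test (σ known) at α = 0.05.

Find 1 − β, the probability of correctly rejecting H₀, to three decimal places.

Noncentrality parameter: δ = d·√(n/2) = 0.69 × √(34/2) = 2.8449
Critical value for a two-sided test at α = 0.05: z_{α/2} = 1.960.
Power = Φ(δ − 1.960) + Φ(−δ − 1.960) = Φ(0.885) + Φ(-4.805) = 0.8119 + 0.0000 = 0.8119.

Power ≈ 0.812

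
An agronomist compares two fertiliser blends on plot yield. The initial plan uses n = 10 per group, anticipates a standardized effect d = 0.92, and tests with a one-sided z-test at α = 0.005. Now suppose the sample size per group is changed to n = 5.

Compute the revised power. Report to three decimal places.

With n = 5 per group: δ = d·√(n/2) = 0.92 × √(5/2) = 1.4546. Critical value z_{0.005} = 2.576.
Revised power = Φ(δ − 2.576) = Φ(-1.121) = 0.1311.

Power ≈ 0.131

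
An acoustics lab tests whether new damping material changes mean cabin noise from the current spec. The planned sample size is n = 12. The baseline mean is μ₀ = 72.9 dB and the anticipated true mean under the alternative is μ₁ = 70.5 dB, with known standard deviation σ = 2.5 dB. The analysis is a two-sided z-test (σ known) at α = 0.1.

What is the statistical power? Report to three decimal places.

Standardized effect: d = |μ₁ − μ₀| / σ = |70.5 − 72.9| / 2.5 = 0.9600
Noncentrality parameter: δ = d·√n = 0.9600 × √12 = 3.3255
Two-sided α = 0.1 → critical value z_{0.05} = 1.645.
Power = Φ(δ − 1.645) + Φ(−δ − 1.645) = Φ(1.681) + Φ(-4.970) = 0.9536 + 0.0000 = 0.9536.

Power ≈ 0.954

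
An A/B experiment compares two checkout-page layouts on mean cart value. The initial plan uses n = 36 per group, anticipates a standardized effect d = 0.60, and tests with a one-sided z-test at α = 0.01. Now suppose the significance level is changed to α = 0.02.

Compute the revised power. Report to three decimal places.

δ = d·√(n/2) = 0.60 × √(36/2) = 2.5456 (unchanged). New critical value: z_{0.02} = 2.054.
Revised power = Φ(δ − 2.054) = Φ(0.492) = 0.6886.

Power ≈ 0.689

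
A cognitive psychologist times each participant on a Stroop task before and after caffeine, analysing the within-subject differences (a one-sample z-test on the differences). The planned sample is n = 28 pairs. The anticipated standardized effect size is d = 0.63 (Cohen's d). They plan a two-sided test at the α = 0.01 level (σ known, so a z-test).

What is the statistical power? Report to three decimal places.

Noncentrality parameter: δ = d·√n = 0.63 × √28 = 3.3336
Two-sided α = 0.01 → critical value z_{0.005} = 2.576.
Power = Φ(δ − 2.576) + Φ(−δ − 2.576) = Φ(0.758) + Φ(-5.909) = 0.7757 + 0.0000 = 0.7757.

Power ≈ 0.776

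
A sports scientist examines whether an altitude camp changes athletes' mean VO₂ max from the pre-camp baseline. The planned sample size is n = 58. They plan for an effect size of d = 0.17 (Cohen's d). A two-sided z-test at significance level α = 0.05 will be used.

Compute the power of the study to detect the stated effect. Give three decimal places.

Power ≈ 0.254

Noncentrality parameter: δ = d·√n = 0.17 × √58 = 1.2947
Two-sided α = 0.05 → critical value z_{0.025} = 1.960.
Power = Φ(δ − 1.960) + Φ(−δ − 1.960) = Φ(-0.665) + Φ(-3.255) = 0.2529 + 0.0006 = 0.2535.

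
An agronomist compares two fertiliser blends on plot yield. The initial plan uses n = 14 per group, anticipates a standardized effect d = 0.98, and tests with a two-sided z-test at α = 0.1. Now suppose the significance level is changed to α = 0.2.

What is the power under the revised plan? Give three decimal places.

δ = d·√(n/2) = 0.98 × √(14/2) = 2.5928 (unchanged). New critical value: z_{0.1} = 1.282.
Revised power = Φ(δ − 1.282) + Φ(−δ − 1.282) = Φ(1.311) + Φ(-3.874) = 0.9051 + 0.0001 = 0.9052.

Power ≈ 0.905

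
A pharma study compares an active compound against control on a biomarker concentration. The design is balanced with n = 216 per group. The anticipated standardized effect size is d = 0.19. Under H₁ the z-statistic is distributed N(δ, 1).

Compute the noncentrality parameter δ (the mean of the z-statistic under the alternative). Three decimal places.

δ ≈ 1.975

The noncentrality parameter scales effect size by the design's sample-size factor: δ = d·√(n/2) = 0.19 × √(216/2) = 1.9745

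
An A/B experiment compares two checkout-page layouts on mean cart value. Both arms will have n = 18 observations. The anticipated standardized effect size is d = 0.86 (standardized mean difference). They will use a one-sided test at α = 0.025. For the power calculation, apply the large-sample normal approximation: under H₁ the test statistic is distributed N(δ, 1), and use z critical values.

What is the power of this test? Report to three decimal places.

Noncentrality parameter: δ = d·√(n/2) = 0.86 × √(18/2) = 2.5800
Critical value for a one-sided test at α = 0.025: z_α = 1.960.
Power = Φ(δ − 1.960) = Φ(0.620) = 0.7324.

Power ≈ 0.732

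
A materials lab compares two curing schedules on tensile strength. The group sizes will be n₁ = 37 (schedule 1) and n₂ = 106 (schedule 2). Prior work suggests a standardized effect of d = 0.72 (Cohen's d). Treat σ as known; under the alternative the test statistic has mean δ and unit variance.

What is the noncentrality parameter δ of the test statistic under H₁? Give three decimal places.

The noncentrality parameter scales effect size by the design's sample-size factor: δ = d / √(1/n₁ + 1/n₂) = 0.72 / √(1/37 + 1/106) = 3.7707

δ ≈ 3.771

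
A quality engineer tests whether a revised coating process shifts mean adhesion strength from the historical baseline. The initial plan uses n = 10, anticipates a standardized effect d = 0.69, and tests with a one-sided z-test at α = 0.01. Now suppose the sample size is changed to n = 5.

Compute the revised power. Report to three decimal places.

Power ≈ 0.217

With n = 5: δ = d·√n = 0.69 × √5 = 1.5429. Critical value z_{0.01} = 2.326.
Revised power = P(Z > 2.326 − δ) = Φ(-0.783) = 0.2167.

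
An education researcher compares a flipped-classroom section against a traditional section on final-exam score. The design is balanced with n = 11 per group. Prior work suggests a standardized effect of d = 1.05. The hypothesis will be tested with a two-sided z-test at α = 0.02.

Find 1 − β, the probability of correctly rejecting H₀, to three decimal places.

Noncentrality parameter: δ = d·√(n/2) = 1.05 × √(11/2) = 2.4625
Two-sided α = 0.02 → critical value z_{0.01} = 2.326.
Power = Φ(δ − 2.326) + Φ(−δ − 2.326) = Φ(0.136) + Φ(-4.789) = 0.5541 + 0.0000 = 0.5541.

Power ≈ 0.554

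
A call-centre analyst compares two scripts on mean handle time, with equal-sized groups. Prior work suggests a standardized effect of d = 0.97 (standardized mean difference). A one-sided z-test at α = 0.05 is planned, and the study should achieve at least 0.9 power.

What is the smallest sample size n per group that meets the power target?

For power 0.9 need Φ(δ − z_{0.05}) = 0.9, so δ = z_{0.05} + z_{0.10} = 1.645 + 1.282 = 2.926.
δ = d·√(n/2) ⇒ n = 2(δ/d)² = 2 × (2.926 / 0.97)² = 18.20.
Round up to the next whole unit.

n = 19 per group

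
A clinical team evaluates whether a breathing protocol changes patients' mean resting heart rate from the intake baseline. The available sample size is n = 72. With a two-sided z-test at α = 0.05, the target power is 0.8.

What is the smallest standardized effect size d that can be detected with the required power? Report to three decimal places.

d ≈ 0.330

Need Φ(δ − 1.960) = 0.8, so δ = 1.960 + 0.842 = 2.802.
(Lower-tail contribution to power is negligible for δ > 0.)
δ = d·√n ⇒ d = δ/√n = 2.802/√72 = 0.3302.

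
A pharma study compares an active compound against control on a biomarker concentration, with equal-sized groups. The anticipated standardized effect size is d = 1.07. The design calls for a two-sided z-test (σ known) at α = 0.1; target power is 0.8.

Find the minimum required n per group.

n = 11 per group

Set Φ(δ − 1.645) = 0.8; then δ − 1.645 = Φ⁻¹(0.8) = 0.842, giving δ = 2.486.
(Ignoring the negligible lower-tail rejection probability gives the usual closed-form inversion.)
δ = d·√(n/2) ⇒ n = 2(δ/d)² = 2 × (2.486 / 1.07)² = 10.80.
Rounding up, n = 11 per group.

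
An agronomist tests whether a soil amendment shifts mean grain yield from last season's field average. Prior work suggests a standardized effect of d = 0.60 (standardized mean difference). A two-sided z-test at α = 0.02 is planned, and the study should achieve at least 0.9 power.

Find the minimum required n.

n = 37

For power 0.9 need Φ(δ − z_{0.01}) = 0.9, so δ = z_{0.01} + z_{0.10} = 2.326 + 1.282 = 3.608.
(For δ > 0 the lower-tail rejection region contributes negligibly to power, so the one-term inversion is standard.)
δ = d·√n ⇒ n = (δ/d)² = (3.608 / 0.60)² = 36.16.
Rounding up, n = 37.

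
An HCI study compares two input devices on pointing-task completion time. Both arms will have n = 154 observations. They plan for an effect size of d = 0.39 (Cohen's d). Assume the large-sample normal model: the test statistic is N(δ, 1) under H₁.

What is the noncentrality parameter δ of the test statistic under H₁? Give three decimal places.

δ ≈ 3.422

The noncentrality parameter scales effect size by the design's sample-size factor: δ = d·√(n/2) = 0.39 × √(154/2) = 3.4222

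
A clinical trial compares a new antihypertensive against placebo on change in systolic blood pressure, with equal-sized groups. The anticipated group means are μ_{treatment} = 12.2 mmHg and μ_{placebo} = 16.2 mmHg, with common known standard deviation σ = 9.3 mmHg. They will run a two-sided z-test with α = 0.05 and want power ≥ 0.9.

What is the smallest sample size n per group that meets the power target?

n = 114 per group

Standardized effect: d = |μ_{treatment} − μ_{placebo}| / σ = |12.2 − 16.2| / 9.3 = 0.4301
Set Φ(δ − 1.960) = 0.9; then δ − 1.960 = Φ⁻¹(0.9) = 1.282, giving δ = 3.242.
(The Φ(−δ − z_{α/2}) term is vanishingly small for δ > 0 and is dropped in the standard sample-size formula.)
δ = d·√(n/2) ⇒ n = 2(δ/d)² = 2 × (3.242 / 0.4301)² = 113.60.
Rounding up, n = 114 per group.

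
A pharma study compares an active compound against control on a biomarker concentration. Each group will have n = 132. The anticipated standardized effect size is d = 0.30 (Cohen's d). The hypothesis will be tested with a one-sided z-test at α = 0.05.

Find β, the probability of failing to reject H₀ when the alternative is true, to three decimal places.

β ≈ 0.214

Noncentrality parameter: δ = d·√(n/2) = 0.30 × √(132/2) = 2.4372
One-sided α = 0.05 → critical value z_{0.05} = 1.645.
Power = P(Z > 1.645 − δ) = Φ(0.792) = 0.7859.
Type II error: β = 1 − power = 1 − 0.7859 = 0.2141.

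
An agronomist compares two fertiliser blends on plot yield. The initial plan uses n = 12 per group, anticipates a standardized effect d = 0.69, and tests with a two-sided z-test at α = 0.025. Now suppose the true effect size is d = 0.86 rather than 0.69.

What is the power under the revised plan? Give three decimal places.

With d = 0.86: δ = d·√(n/2) = 0.86 × √(12/2) = 2.1066. Critical value z_{0.0125} = 2.241.
Revised power = Φ(δ − 2.241) + Φ(−δ − 2.241) = Φ(-0.135) + Φ(-4.348) = 0.4464 + 0.0000 = 0.4464.

Power ≈ 0.446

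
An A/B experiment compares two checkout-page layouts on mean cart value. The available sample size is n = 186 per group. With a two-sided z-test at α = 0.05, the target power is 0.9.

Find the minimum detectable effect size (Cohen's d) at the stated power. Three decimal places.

Need Φ(δ − 1.960) = 0.9, so δ = 1.960 + 1.282 = 3.242.
(The second rejection-region term Φ(−δ − z_{α/2}) is negligible and dropped.)
δ = d·√(n/2) ⇒ d = δ/√(n/2) = 3.242/√(186/2) = 0.3361.

d ≈ 0.336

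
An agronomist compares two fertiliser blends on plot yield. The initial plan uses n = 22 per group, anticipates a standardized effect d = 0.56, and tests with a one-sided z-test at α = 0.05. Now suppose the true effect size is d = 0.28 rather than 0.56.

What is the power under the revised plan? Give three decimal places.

Power ≈ 0.237

With d = 0.28: δ = d·√(n/2) = 0.28 × √(22/2) = 0.9287. Critical value z_{0.05} = 1.645.
Revised power = Φ(δ − 1.645) = Φ(-0.716) = 0.2369.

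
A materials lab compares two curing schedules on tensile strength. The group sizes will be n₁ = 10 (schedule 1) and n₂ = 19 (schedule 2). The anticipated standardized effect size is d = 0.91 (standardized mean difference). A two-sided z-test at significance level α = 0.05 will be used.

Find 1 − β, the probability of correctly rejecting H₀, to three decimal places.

Power ≈ 0.644

Noncentrality parameter: λ = d / √(1/n₁ + 1/n₂) = 0.91 / √(1/10 + 1/19) = 2.3293
Two-sided α = 0.05 → critical value z_{0.025} = 1.960.
Power = Φ(λ − 1.960) + Φ(−λ − 1.960) = Φ(0.369) + Φ(-4.289) = 0.6440 + 0.0000 = 0.6441.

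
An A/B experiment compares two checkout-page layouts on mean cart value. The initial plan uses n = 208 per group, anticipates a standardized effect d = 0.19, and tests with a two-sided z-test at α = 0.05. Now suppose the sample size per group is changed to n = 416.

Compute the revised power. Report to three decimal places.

With n = 416 per group: δ = d·√(n/2) = 0.19 × √(416/2) = 2.7402. Critical value z_{0.025} = 1.960.
Revised power = Φ(δ − 1.960) + Φ(−δ − 1.960) = Φ(0.780) + Φ(-4.700) = 0.7824 + 0.0000 = 0.7824.

Power ≈ 0.782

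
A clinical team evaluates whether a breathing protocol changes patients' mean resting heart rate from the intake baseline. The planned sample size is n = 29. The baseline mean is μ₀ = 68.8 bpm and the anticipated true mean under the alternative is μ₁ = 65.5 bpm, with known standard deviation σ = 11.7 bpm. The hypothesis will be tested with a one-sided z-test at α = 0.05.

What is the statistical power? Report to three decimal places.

Standardized effect: d = |μ₁ − μ₀| / σ = |65.5 − 68.8| / 11.7 = 0.2821
Noncentrality parameter: δ = d·√n = 0.2821 × √29 = 1.5189
Critical value for a one-sided test at α = 0.05: z_α = 1.645.
Power = P(Z > 1.645 − δ) = Φ(-0.126) = 0.4499.

Power ≈ 0.450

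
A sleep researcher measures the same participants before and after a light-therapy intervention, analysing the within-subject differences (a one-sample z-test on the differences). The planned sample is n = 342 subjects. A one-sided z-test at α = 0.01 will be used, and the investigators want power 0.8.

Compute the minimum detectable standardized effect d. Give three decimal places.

Need Φ(δ − 2.326) = 0.8, so δ = 2.326 + 0.842 = 3.168.
δ = d·√n ⇒ d = δ/√n = 3.168/√342 = 0.1713.

d ≈ 0.171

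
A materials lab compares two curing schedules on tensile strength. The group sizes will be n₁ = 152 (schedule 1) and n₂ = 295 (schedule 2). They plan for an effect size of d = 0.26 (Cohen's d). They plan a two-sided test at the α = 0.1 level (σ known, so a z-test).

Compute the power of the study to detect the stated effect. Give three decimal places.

Power ≈ 0.831

Noncentrality parameter: δ = d / √(1/n₁ + 1/n₂) = 0.26 / √(1/152 + 1/295) = 2.6041
Two-sided α = 0.1 → critical value z_{0.05} = 1.645.
Power = Φ(δ − 1.645) + Φ(−δ − 1.645) = Φ(0.959) + Φ(-4.249) = 0.8313 + 0.0000 = 0.8313.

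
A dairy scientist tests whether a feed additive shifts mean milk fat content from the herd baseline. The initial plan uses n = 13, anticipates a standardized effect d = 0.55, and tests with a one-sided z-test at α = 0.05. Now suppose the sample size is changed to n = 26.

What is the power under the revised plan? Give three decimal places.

Power ≈ 0.877

With n = 26: δ = d·√n = 0.55 × √26 = 2.8045. Critical value z_{0.05} = 1.645.
Revised power = P(Z > 1.645 − δ) = Φ(1.160) = 0.8769.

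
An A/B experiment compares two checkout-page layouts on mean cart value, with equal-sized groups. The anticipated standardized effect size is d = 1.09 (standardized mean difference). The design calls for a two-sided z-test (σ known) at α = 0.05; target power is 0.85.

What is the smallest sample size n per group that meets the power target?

n = 16 per group

For power 0.85 need Φ(δ − z_{0.025}) = 0.85, so δ = z_{0.025} + z_{0.15} = 1.960 + 1.036 = 2.996.
(The Φ(−δ − z_{α/2}) term is vanishingly small for δ > 0 and is dropped in the standard sample-size formula.)
δ = d·√(n/2) ⇒ n = 2(δ/d)² = 2 × (2.996 / 1.09)² = 15.11.
Round up to the next whole unit.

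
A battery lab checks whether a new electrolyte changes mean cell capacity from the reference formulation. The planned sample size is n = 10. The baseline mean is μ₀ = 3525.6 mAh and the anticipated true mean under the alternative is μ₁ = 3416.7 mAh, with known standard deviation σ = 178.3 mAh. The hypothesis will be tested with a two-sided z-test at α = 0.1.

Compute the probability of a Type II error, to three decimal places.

Standardized effect: d = |μ₁ − μ₀| / σ = |3416.7 − 3525.6| / 178.3 = 0.6108
Noncentrality parameter: δ = d·√n = 0.6108 × √10 = 1.9314
Critical value for a two-sided test at α = 0.1: z_{α/2} = 1.645.
Power = Φ(δ − 1.645) + Φ(−δ − 1.645) = Φ(0.287) + Φ(-3.576) = 0.6128 + 0.0002 = 0.6130.
Type II error: β = 1 − power = 1 − 0.6130 = 0.3870.

β ≈ 0.387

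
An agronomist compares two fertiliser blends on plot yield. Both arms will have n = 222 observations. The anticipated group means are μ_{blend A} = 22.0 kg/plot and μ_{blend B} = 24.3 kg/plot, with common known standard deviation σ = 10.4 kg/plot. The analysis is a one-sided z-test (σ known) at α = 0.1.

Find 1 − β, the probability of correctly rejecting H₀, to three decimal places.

Power ≈ 0.853

Standardized effect: d = |μ_{blend A} − μ_{blend B}| / σ = |22.0 − 24.3| / 10.4 = 0.2212
Noncentrality parameter: δ = d·√(n/2) = 0.2212 × √(222/2) = 2.3300
One-sided α = 0.1 → critical value z_{0.1} = 1.282.
Power = P(Z > 1.282 − δ) = Φ(1.048) = 0.8528.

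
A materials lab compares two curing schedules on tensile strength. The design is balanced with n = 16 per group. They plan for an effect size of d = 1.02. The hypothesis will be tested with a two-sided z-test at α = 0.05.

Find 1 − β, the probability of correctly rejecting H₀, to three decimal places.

Power ≈ 0.823

Noncentrality parameter: δ = d·√(n/2) = 1.02 × √(16/2) = 2.8850
Two-sided α = 0.05 → critical value z_{0.025} = 1.960.
Power = Φ(δ − 1.960) + Φ(−δ − 1.960) = Φ(0.925) + Φ(-4.845) = 0.8225 + 0.0000 = 0.8225.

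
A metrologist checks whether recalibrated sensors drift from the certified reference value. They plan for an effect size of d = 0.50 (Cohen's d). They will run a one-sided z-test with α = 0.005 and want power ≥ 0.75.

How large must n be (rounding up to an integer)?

n = 43

Set Φ(δ − 2.576) = 0.75; then δ − 2.576 = Φ⁻¹(0.75) = 0.674, giving δ = 3.250.
δ = d·√n ⇒ n = (δ/d)² = (3.250 / 0.50)² = 42.26.
Round up to the next whole unit.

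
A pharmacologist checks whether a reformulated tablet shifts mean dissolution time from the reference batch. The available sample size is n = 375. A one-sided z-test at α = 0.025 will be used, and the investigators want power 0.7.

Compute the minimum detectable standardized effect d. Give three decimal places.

d ≈ 0.128

Required noncentrality: δ = z_{0.025} + z_{0.30} = 1.960 + 0.524 = 2.484.
δ = d·√n ⇒ d = δ/√n = 2.484/√375 = 0.1283.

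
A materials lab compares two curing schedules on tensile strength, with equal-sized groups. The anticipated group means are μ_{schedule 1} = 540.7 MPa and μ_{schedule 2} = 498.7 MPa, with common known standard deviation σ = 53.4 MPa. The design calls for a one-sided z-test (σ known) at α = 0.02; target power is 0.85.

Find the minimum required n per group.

Standardized effect: d = |μ_{schedule 1} − μ_{schedule 2}| / σ = |540.7 − 498.7| / 53.4 = 0.7865
For power 0.85 need Φ(δ − z_{0.02}) = 0.85, so δ = z_{0.02} + z_{0.15} = 2.054 + 1.036 = 3.090.
δ = d·√(n/2) ⇒ n = 2(δ/d)² = 2 × (3.090 / 0.7865)² = 30.87.
Rounding up, n = 31 per group.

n = 31 per group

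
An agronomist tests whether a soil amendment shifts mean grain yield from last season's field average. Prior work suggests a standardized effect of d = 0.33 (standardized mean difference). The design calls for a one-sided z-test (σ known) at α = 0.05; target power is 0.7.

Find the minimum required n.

n = 44

For power 0.7 need Φ(δ − z_{0.05}) = 0.7, so δ = z_{0.05} + z_{0.30} = 1.645 + 0.524 = 2.169.
δ = d·√n ⇒ n = (δ/d)² = (2.169 / 0.33)² = 43.21.
Round up to the next whole unit.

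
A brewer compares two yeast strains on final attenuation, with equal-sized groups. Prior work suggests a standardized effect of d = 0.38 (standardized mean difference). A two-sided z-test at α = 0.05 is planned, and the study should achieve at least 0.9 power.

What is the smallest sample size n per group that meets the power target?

For power 0.9 need Φ(δ − z_{0.025}) = 0.9, so δ = z_{0.025} + z_{0.10} = 1.960 + 1.282 = 3.242.
(For δ > 0 the lower-tail rejection region contributes negligibly to power, so the one-term inversion is standard.)
δ = d·√(n/2) ⇒ n = 2(δ/d)² = 2 × (3.242 / 0.38)² = 145.53.
Round up to the next whole unit.

n = 146 per group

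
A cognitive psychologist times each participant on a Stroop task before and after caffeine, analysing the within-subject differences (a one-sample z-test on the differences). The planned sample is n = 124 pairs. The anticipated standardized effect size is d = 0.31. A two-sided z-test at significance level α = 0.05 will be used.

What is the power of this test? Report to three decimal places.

Noncentrality parameter: δ = d·√n = 0.31 × √124 = 3.4520
Two-sided α = 0.05 → critical value z_{0.025} = 1.960.
Power = Φ(δ − 1.960) + Φ(−δ − 1.960) = Φ(1.492) + Φ(-5.412) = 0.9322 + 0.0000 = 0.9322.

Power ≈ 0.932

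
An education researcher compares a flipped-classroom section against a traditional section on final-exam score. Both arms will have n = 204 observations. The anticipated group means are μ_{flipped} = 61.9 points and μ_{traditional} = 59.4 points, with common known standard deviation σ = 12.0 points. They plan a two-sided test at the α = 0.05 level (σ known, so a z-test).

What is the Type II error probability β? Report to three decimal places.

Standardized effect: d = |μ_{flipped} − μ_{traditional}| / σ = |61.9 − 59.4| / 12.0 = 0.2083
Noncentrality parameter: λ = d·√(n/2) = 0.2083 × √(204/2) = 2.1041
Two-sided α = 0.05 → critical value z_{0.025} = 1.960.
Power = Φ(λ − 1.960) + Φ(−λ − 1.960) = Φ(0.144) + Φ(-4.064) = 0.5573 + 0.0000 = 0.5573.
Type II error: β = 1 − power = 1 − 0.5573 = 0.4427.

β ≈ 0.443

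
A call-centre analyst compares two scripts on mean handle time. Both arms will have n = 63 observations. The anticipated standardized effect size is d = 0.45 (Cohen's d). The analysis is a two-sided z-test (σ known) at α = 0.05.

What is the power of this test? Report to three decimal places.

Power ≈ 0.714

Noncentrality parameter: δ = d·√(n/2) = 0.45 × √(63/2) = 2.5256
Two-sided α = 0.05 → critical value z_{0.025} = 1.960.
Power = Φ(δ − 1.960) + Φ(−δ − 1.960) = Φ(0.566) + Φ(-4.486) = 0.7142 + 0.0000 = 0.7142.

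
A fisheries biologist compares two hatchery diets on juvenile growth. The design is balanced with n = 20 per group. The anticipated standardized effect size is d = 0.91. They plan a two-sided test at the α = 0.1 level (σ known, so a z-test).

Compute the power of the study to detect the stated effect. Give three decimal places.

Power ≈ 0.891

Noncentrality parameter: δ = d·√(n/2) = 0.91 × √(20/2) = 2.8777
Critical value for a two-sided test at α = 0.1: z_{α/2} = 1.645.
Power = Φ(δ − 1.645) + Φ(−δ − 1.645) = Φ(1.233) + Φ(-4.523) = 0.8912 + 0.0000 = 0.8912.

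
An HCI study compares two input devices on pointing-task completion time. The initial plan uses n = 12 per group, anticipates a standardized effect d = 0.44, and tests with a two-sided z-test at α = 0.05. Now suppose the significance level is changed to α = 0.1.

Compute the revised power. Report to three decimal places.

δ = d·√(n/2) = 0.44 × √(12/2) = 1.0778 (unchanged). New critical value: z_{0.05} = 1.645.
Revised power = Φ(δ − 1.645) + Φ(−δ − 1.645) = Φ(-0.567) + Φ(-2.723) = 0.2853 + 0.0032 = 0.2886.

Power ≈ 0.289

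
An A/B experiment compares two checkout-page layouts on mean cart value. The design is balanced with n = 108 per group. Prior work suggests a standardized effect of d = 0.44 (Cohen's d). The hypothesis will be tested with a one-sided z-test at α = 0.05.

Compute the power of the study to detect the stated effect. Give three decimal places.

Noncentrality parameter: δ = d·√(n/2) = 0.44 × √(108/2) = 3.2333
Critical value for a one-sided test at α = 0.05: z_α = 1.645.
Power = P(Z > 1.645 − δ) = Φ(1.588) = 0.9439.

Power ≈ 0.944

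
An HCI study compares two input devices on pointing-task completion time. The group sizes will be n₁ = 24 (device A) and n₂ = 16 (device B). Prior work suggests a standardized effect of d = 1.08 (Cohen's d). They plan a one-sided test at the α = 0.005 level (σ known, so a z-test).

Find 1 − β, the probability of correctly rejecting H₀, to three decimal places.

Noncentrality parameter: δ = d / √(1/n₁ + 1/n₂) = 1.08 / √(1/24 + 1/16) = 3.3463
One-sided α = 0.005 → critical value z_{0.005} = 2.576.
Power = P(Z > 2.576 − δ) = Φ(0.770) = 0.7795.

Power ≈ 0.779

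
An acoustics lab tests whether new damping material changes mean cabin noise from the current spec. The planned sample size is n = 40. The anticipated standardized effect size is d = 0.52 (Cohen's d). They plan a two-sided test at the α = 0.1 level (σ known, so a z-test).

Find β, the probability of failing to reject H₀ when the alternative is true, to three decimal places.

β ≈ 0.050

Noncentrality parameter: δ = d·√n = 0.52 × √40 = 3.2888
Two-sided α = 0.1 → critical value z_{0.05} = 1.645.
Power = Φ(δ − 1.645) + Φ(−δ − 1.645) = Φ(1.644) + Φ(-4.934) = 0.9499 + 0.0000 = 0.9499.
Type II error: β = 1 − power = 1 − 0.9499 = 0.0501.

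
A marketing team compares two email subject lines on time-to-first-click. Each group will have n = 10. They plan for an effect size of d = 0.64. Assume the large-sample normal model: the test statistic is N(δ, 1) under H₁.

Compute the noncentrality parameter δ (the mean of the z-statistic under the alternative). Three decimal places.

δ ≈ 1.431

The noncentrality parameter scales effect size by the design's sample-size factor: δ = d·√(n/2) = 0.64 × √(10/2) = 1.4311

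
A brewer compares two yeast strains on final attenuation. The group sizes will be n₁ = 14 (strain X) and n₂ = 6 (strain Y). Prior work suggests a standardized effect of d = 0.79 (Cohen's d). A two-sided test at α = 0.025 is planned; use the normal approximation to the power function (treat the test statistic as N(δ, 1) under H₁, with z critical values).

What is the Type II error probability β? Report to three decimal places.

β ≈ 0.733

Noncentrality parameter: δ = d / √(1/n₁ + 1/n₂) = 0.79 / √(1/14 + 1/6) = 1.6190
Critical value for a two-sided test at α = 0.025: z_{α/2} = 2.241.
Power = Φ(δ − 2.241) + Φ(−δ − 2.241) = Φ(-0.622) + Φ(-3.860) = 0.2668 + 0.0001 = 0.2669.
Type II error: β = 1 − power = 1 − 0.2669 = 0.7331.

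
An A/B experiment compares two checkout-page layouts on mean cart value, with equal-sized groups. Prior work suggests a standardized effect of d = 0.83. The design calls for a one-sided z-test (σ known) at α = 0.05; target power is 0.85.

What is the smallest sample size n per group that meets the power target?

n = 21 per group

For power 0.85 need Φ(δ − z_{0.05}) = 0.85, so δ = z_{0.05} + z_{0.15} = 1.645 + 1.036 = 2.681.
δ = d·√(n/2) ⇒ n = 2(δ/d)² = 2 × (2.681 / 0.83)² = 20.87.
Rounding up, n = 21 per group.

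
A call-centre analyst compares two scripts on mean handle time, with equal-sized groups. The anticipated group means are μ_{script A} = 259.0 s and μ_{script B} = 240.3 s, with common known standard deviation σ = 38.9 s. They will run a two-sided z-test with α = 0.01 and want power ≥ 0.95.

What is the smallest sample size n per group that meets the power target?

n = 155 per group

Standardized effect: d = |μ_{script A} − μ_{script B}| / σ = |259.0 − 240.3| / 38.9 = 0.4807
For power 0.95 need Φ(δ − z_{0.005}) = 0.95, so δ = z_{0.005} + z_{0.05} = 2.576 + 1.645 = 4.221.
(Ignoring the negligible lower-tail rejection probability gives the usual closed-form inversion.)
δ = d·√(n/2) ⇒ n = 2(δ/d)² = 2 × (4.221 / 0.4807)² = 154.17.
Round up to the next whole unit.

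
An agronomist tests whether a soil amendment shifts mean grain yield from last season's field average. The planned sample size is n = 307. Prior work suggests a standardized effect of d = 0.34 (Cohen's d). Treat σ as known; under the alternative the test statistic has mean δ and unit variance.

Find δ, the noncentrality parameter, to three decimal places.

δ = d·√n = 0.34 × √307 = 5.9573

δ ≈ 5.957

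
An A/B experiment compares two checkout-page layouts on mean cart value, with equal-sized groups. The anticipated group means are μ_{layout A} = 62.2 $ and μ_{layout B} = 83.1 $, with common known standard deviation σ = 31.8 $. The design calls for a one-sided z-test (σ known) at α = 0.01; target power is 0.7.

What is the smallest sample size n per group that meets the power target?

Standardized effect: d = |μ_{layout A} − μ_{layout B}| / σ = |62.2 − 83.1| / 31.8 = 0.6572
Set Φ(δ − 2.326) = 0.7; then δ − 2.326 = Φ⁻¹(0.7) = 0.524, giving δ = 2.851.
δ = d·√(n/2) ⇒ n = 2(δ/d)² = 2 × (2.851 / 0.6572)² = 37.63.
Rounding up, n = 38 per group.

n = 38 per group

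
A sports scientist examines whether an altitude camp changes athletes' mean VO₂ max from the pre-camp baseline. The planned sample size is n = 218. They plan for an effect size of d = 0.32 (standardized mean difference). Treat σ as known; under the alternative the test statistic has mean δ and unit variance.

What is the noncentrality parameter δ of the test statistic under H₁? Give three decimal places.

δ = d·√n = 0.32 × √218 = 4.7247

δ ≈ 4.725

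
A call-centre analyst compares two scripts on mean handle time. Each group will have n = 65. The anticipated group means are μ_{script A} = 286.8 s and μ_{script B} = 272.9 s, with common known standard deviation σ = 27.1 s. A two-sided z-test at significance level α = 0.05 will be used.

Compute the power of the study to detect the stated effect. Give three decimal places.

Standardized effect: d = |μ_{script A} − μ_{script B}| / σ = |286.8 − 272.9| / 27.1 = 0.5129
Noncentrality parameter: δ = d·√(n/2) = 0.5129 × √(65/2) = 2.9241
Critical value for a two-sided test at α = 0.05: z_{α/2} = 1.960.
Power = Φ(δ − 1.960) + Φ(−δ − 1.960) = Φ(0.964) + Φ(-4.884) = 0.8325 + 0.0000 = 0.8325.

Power ≈ 0.833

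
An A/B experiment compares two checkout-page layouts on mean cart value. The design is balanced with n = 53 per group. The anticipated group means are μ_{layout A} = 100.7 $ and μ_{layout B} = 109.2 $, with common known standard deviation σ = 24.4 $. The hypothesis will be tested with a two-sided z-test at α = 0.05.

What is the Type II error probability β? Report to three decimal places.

Standardized effect: d = |μ_{layout A} − μ_{layout B}| / σ = |100.7 − 109.2| / 24.4 = 0.3484
Noncentrality parameter: δ = d·√(n/2) = 0.3484 × √(53/2) = 1.7933
Critical value for a two-sided test at α = 0.05: z_{α/2} = 1.960.
Power = Φ(δ − 1.960) + Φ(−δ − 1.960) = Φ(-0.167) + Φ(-3.753) = 0.4338 + 0.0001 = 0.4339.
Type II error: β = 1 − power = 1 − 0.4339 = 0.5661.

β ≈ 0.566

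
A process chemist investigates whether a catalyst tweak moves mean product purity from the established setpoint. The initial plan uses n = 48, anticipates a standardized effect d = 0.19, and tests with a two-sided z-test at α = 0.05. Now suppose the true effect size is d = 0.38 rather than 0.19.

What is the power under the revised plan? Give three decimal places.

Power ≈ 0.749

With d = 0.38: δ = d·√n = 0.38 × √48 = 2.6327. Critical value z_{0.025} = 1.960.
Revised power = Φ(δ − 1.960) + Φ(−δ − 1.960) = Φ(0.673) + Φ(-4.593) = 0.7494 + 0.0000 = 0.7495.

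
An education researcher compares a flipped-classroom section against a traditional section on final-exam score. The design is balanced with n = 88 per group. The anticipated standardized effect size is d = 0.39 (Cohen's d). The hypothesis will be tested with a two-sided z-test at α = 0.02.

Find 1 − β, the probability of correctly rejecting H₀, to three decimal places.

Power ≈ 0.603

Noncentrality parameter: δ = d·√(n/2) = 0.39 × √(88/2) = 2.5870
Two-sided α = 0.02 → critical value z_{0.01} = 2.326.
Power = Φ(δ − 2.326) + Φ(−δ − 2.326) = Φ(0.261) + Φ(-4.913) = 0.6028 + 0.0000 = 0.6028.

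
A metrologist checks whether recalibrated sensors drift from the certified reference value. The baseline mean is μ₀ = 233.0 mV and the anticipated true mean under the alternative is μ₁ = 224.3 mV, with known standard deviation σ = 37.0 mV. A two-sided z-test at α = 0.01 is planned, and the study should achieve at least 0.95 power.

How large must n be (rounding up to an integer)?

Standardized effect: d = |μ₁ − μ₀| / σ = |224.3 − 233.0| / 37.0 = 0.2351
For power 0.95 need Φ(δ − z_{0.005}) = 0.95, so δ = z_{0.005} + z_{0.05} = 2.576 + 1.645 = 4.221.
(Ignoring the negligible lower-tail rejection probability gives the usual closed-form inversion.)
δ = d·√n ⇒ n = (δ/d)² = (4.221 / 0.2351)² = 322.20.
Round up to the next whole unit.

n = 323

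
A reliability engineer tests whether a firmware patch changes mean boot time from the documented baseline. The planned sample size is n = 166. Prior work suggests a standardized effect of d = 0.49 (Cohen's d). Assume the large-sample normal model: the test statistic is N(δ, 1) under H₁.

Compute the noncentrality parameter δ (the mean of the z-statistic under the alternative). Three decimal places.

The noncentrality parameter scales effect size by the design's sample-size factor: δ = d·√n = 0.49 × √166 = 6.3132

δ ≈ 6.313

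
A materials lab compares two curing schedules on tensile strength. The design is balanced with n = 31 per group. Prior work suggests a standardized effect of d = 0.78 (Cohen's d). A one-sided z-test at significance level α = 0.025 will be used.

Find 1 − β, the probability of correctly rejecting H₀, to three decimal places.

Noncentrality parameter: δ = d·√(n/2) = 0.78 × √(31/2) = 3.0709
Critical value for a one-sided test at α = 0.025: z_α = 1.960.
Power = Φ(δ − 1.960) = Φ(1.111) = 0.8667.

Power ≈ 0.867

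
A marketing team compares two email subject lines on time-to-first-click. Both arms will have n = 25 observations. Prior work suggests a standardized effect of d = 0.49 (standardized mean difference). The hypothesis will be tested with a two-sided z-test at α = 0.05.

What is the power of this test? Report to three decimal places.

Power ≈ 0.410

Noncentrality parameter: δ = d·√(n/2) = 0.49 × √(25/2) = 1.7324
Two-sided α = 0.05 → critical value z_{0.025} = 1.960.
Power = Φ(δ − 1.960) + Φ(−δ − 1.960) = Φ(-0.228) + Φ(-3.692) = 0.4100 + 0.0001 = 0.4101.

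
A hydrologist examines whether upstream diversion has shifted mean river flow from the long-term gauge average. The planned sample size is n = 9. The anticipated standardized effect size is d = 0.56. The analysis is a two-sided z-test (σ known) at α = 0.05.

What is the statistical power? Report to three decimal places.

Noncentrality parameter: δ = d·√n = 0.56 × √9 = 1.6800
Critical value for a two-sided test at α = 0.05: z_{α/2} = 1.960.
Power = Φ(δ − 1.960) + Φ(−δ − 1.960) = Φ(-0.280) + Φ(-3.640) = 0.3898 + 0.0001 = 0.3899.

Power ≈ 0.390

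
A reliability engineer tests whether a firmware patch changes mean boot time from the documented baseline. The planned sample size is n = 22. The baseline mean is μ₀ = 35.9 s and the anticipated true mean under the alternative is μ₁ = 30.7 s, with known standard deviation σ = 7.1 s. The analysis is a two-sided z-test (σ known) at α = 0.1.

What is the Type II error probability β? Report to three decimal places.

Standardized effect: d = |μ₁ − μ₀| / σ = |30.7 − 35.9| / 7.1 = 0.7324
Noncentrality parameter: δ = d·√n = 0.7324 × √22 = 3.4352
Critical value for a two-sided test at α = 0.1: z_{α/2} = 1.645.
Power = Φ(δ − 1.645) + Φ(−δ − 1.645) = Φ(1.790) + Φ(-5.080) = 0.9633 + 0.0000 = 0.9633.
Type II error: β = 1 − power = 1 − 0.9633 = 0.0367.

β ≈ 0.037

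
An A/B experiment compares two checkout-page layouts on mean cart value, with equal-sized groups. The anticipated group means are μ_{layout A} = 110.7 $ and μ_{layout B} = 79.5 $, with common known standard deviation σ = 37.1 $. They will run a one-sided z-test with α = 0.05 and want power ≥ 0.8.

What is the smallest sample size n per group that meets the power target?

Standardized effect: d = |μ_{layout A} − μ_{layout B}| / σ = |110.7 − 79.5| / 37.1 = 0.8410
For power 0.8 need Φ(δ − z_{0.05}) = 0.8, so δ = z_{0.05} + z_{0.20} = 1.645 + 0.842 = 2.486.
δ = d·√(n/2) ⇒ n = 2(δ/d)² = 2 × (2.486 / 0.8410)² = 17.48.
Rounding up, n = 18 per group.

n = 18 per group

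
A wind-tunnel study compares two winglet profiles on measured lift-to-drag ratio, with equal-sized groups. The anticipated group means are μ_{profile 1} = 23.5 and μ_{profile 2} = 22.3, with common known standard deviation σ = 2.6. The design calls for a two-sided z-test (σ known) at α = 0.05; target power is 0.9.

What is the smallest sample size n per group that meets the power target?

Standardized effect: d = |μ_{profile 1} − μ_{profile 2}| / σ = |23.5 − 22.3| / 2.6 = 0.4615
For power 0.9 need Φ(δ − z_{0.025}) = 0.9, so δ = z_{0.025} + z_{0.10} = 1.960 + 1.282 = 3.242.
(Ignoring the negligible lower-tail rejection probability gives the usual closed-form inversion.)
δ = d·√(n/2) ⇒ n = 2(δ/d)² = 2 × (3.242 / 0.4615)² = 98.65.
Rounding up, n = 99 per group.

n = 99 per group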